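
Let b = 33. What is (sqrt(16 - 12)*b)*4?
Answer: 264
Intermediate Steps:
(sqrt(16 - 12)*b)*4 = (sqrt(16 - 12)*33)*4 = (sqrt(4)*33)*4 = (2*33)*4 = 66*4 = 264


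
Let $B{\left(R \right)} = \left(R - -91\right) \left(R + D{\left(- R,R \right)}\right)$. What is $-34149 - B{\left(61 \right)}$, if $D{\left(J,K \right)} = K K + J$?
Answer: $-599741$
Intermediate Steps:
$D{\left(J,K \right)} = J + K^{2}$ ($D{\left(J,K \right)} = K^{2} + J = J + K^{2}$)
$B{\left(R \right)} = R^{2} \left(91 + R\right)$ ($B{\left(R \right)} = \left(R - -91\right) \left(R + \left(- R + R^{2}\right)\right) = \left(R + 91\right) \left(R + \left(R^{2} - R\right)\right) = \left(91 + R\right) R^{2} = R^{2} \left(91 + R\right)$)
$-34149 - B{\left(61 \right)} = -34149 - 61^{2} \left(91 + 61\right) = -34149 - 3721 \cdot 152 = -34149 - 565592 = -599741$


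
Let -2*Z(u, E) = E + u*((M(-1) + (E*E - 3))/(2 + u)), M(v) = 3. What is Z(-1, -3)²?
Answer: 36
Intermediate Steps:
Z(u, E) = -E/2 - u*E²/(2*(2 + u)) (Z(u, E) = -(E + u*((3 + (E*E - 3))/(2 + u)))/2 = -(E + u*((3 + (E² - 3))/(2 + u)))/2 = -(E + u*((3 + (-3 + E²))/(2 + u)))/2 = -(E + u*(E²/(2 + u)))/2 = -(E + u*E²/(2 + u))/2 = -E/2 - u*E²/(2*(2 + u)))
Z(-1, -3)² = ((½)*(-3)*(-2 - 1*(-1) - 1*(-3)*(-1))/(2 - 1))² = ((½)*(-3)*(-2 + 1 - 3)/1)² = ((½)*(-3)*1*(-4))² = 6² = 36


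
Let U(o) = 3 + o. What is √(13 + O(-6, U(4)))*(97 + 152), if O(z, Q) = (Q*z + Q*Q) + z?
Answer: 249*√14 ≈ 931.67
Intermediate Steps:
O(z, Q) = z + Q² + Q*z (O(z, Q) = (Q*z + Q²) + z = (Q² + Q*z) + z = z + Q² + Q*z)
√(13 + O(-6, U(4)))*(97 + 152) = √(13 + (-6 + (3 + 4)² + (3 + 4)*(-6)))*(97 + 152) = √(13 + (-6 + 7² + 7*(-6)))*249 = √(13 + (-6 + 49 - 42))*249 = √(13 + 1)*249 = √14*249 = 249*√14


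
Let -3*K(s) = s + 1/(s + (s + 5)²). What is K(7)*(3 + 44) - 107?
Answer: -98197/453 ≈ -216.77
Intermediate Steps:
K(s) = -s/3 - 1/(3*(s + (5 + s)²)) (K(s) = -(s + 1/(s + (s + 5)²))/3 = -(s + 1/(s + (5 + s)²))/3 = -s/3 - 1/(3*(s + (5 + s)²)))
K(7)*(3 + 44) - 107 = ((-1 - 1*7² - 1*7*(5 + 7)²)/(3*(7 + (5 + 7)²)))*(3 + 44) - 107 = ((-1 - 1*49 - 1*7*12²)/(3*(7 + 12²)))*47 - 107 = ((-1 - 49 - 1*7*144)/(3*(7 + 144)))*47 - 107 = ((⅓)*(-1 - 49 - 1008)/151)*47 - 107 = ((⅓)*(1/151)*(-1058))*47 - 107 = -1058/453*47 - 107 = -49726/453 - 107 = -98197/453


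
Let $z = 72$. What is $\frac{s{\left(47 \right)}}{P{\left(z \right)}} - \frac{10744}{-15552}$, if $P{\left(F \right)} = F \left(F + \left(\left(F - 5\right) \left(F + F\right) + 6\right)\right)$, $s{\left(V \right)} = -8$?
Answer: $\frac{2176967}{3151224} \approx 0.69083$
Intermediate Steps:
$P{\left(F \right)} = F \left(6 + F + 2 F \left(-5 + F\right)\right)$ ($P{\left(F \right)} = F \left(F + \left(\left(-5 + F\right) 2 F + 6\right)\right) = F \left(F + \left(2 F \left(-5 + F\right) + 6\right)\right) = F \left(F + \left(6 + 2 F \left(-5 + F\right)\right)\right) = F \left(6 + F + 2 F \left(-5 + F\right)\right)$)
$\frac{s{\left(47 \right)}}{P{\left(z \right)}} - \frac{10744}{-15552} = - \frac{8}{72 \left(6 - 648 + 2 \cdot 72^{2}\right)} - \frac{10744}{-15552} = - \frac{8}{72 \left(6 - 648 + 2 \cdot 5184\right)} - - \frac{1343}{1944} = - \frac{8}{72 \left(6 - 648 + 10368\right)} + \frac{1343}{1944} = - \frac{8}{72 \cdot 9726} + \frac{1343}{1944} = - \frac{8}{700272} + \frac{1343}{1944} = \left(-8\right) \frac{1}{700272} + \frac{1343}{1944} = - \frac{1}{87534} + \frac{1343}{1944} = \frac{2176967}{3151224}$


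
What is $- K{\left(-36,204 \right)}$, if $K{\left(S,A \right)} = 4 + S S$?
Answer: $-1300$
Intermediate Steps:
$K{\left(S,A \right)} = 4 + S^{2}$
$- K{\left(-36,204 \right)} = - (4 + \left(-36\right)^{2}) = - (4 + 1296) = \left(-1\right) 1300 = -1300$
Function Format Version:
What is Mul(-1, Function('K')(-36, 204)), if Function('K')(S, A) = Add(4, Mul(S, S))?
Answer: -1300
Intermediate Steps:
Function('K')(S, A) = Add(4, Pow(S, 2))
Mul(-1, Function('K')(-36, 204)) = Mul(-1, Add(4, Pow(-36, 2))) = Mul(-1, Add(4, 1296)) = Mul(-1, 1300) = -1300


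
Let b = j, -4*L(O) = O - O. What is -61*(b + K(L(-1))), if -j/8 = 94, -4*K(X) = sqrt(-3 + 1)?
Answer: 45872 + 61*I*sqrt(2)/4 ≈ 45872.0 + 21.567*I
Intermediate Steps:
L(O) = 0 (L(O) = -(O - O)/4 = -1/4*0 = 0)
K(X) = -I*sqrt(2)/4 (K(X) = -sqrt(-3 + 1)/4 = -I*sqrt(2)/4)
j = -752 (j = -8*94 = -752)
b = -752
-61*(b + K(L(-1))) = -61*(-752 - I*sqrt(2)/4) = 45872 + 61*I*sqrt(2)/4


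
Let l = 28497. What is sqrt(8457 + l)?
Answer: 3*sqrt(4106) ≈ 192.23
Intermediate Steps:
sqrt(8457 + l) = sqrt(8457 + 28497) = sqrt(36954) = 3*sqrt(4106)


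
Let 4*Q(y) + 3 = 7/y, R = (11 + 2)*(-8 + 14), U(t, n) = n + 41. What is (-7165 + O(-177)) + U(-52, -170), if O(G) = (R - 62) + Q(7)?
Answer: -14557/2 ≈ -7278.5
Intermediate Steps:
U(t, n) = 41 + n
R = 78 (R = 13*6 = 78)
Q(y) = -¾ + 7/(4*y) (Q(y) = -¾ + (7/y)/4 = -¾ + 7/(4*y))
O(G) = 31/2 (O(G) = (78 - 62) + (¼)*(7 - 3*7)/7 = 16 + (¼)*(⅐)*(7 - 21) = 16 + (¼)*(⅐)*(-14) = 16 - ½ = 31/2)
(-7165 + O(-177)) + U(-52, -170) = (-7165 + 31/2) + (41 - 170) = -14299/2 - 129 = -14557/2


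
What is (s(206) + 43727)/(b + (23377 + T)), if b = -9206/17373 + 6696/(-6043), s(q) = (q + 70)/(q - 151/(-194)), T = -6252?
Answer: 184160781625088811/72114608391972035 ≈ 2.5537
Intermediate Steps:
s(q) = (70 + q)/(151/194 + q) (s(q) = (70 + q)/(q - 151*(-1/194)) = (70 + q)/(q + 151/194) = (70 + q)/(151/194 + q))
b = -171961466/104985039 (b = -9206*1/17373 + 6696*(-1/6043) = -9206/17373 - 6696/6043 = -171961466/104985039 ≈ -1.6380)
(s(206) + 43727)/(b + (23377 + T)) = (194*(70 + 206)/(151 + 194*206) + 43727)/(-171961466/104985039 + (23377 - 6252)) = (194*276/(151 + 39964) + 43727)/(-171961466/104985039 + 17125) = (194*276/40115 + 43727)/(1797696831409/104985039) = (194*(1/40115)*276 + 43727)*(104985039/1797696831409) = (53544/40115 + 43727)*(104985039/1797696831409) = (1754162149/40115)*(104985039/1797696831409) = 184160781625088811/72114608391972035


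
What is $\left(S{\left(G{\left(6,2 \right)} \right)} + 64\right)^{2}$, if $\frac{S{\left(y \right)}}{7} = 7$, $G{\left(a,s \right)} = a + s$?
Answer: $12769$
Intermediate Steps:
$S{\left(y \right)} = 49$ ($S{\left(y \right)} = 7 \cdot 7 = 49$)
$\left(S{\left(G{\left(6,2 \right)} \right)} + 64\right)^{2} = \left(49 + 64\right)^{2} = 113^{2} = 12769$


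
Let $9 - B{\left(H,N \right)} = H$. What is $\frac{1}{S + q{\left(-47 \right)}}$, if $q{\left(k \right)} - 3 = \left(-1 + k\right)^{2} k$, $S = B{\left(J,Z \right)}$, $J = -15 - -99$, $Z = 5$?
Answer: $- \frac{1}{108360} \approx -9.2285 \cdot 10^{-6}$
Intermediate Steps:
$J = 84$ ($J = -15 + 99 = 84$)
$B{\left(H,N \right)} = 9 - H$
$S = -75$ ($S = 9 - 84 = -75$)
$q{\left(k \right)} = 3 + k \left(-1 + k\right)^{2}$ ($q{\left(k \right)} = 3 + \left(-1 + k\right)^{2} k = 3 + k \left(-1 + k\right)^{2}$)
$\frac{1}{S + q{\left(-47 \right)}} = \frac{1}{-75 + \left(3 - 47 \left(-1 - 47\right)^{2}\right)} = \frac{1}{-75 + \left(3 - 47 \left(-48\right)^{2}\right)} = \frac{1}{-75 + \left(3 - 108288\right)} = \frac{1}{-75 - 108285} = \frac{1}{-108360} = - \frac{1}{108360}$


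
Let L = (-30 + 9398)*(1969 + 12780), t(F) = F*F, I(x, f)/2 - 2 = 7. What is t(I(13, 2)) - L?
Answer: -138168308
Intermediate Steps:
I(x, f) = 18 (I(x, f) = 4 + 2*7 = 4 + 14 = 18)
t(F) = F²
L = 138168632 (L = 9368*14749 = 138168632)
t(I(13, 2)) - L = 18² - 1*138168632 = 324 - 138168632 = -138168308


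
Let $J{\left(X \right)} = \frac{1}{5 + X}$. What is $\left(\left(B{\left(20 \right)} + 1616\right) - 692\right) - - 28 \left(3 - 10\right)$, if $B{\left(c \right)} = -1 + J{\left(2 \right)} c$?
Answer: $\frac{5109}{7} \approx 729.86$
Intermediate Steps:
$B{\left(c \right)} = -1 + \frac{c}{7}$ ($B{\left(c \right)} = -1 + \frac{c}{5 + 2} = -1 + \frac{c}{7}$)
$\left(\left(B{\left(20 \right)} + 1616\right) - 692\right) - - 28 \left(3 - 10\right) = \left(\left(\left(-1 + \frac{1}{7} \cdot 20\right) + 1616\right) - 692\right) - - 28 \left(3 - 10\right) = \left(\left(\left(-1 + \frac{20}{7}\right) + 1616\right) - 692\right) - \left(-28\right) \left(-7\right) = \left(\left(\frac{13}{7} + 1616\right) - 692\right) - 196 = \left(\frac{11325}{7} - 692\right) - 196 = \frac{6481}{7} - 196 = \frac{5109}{7}$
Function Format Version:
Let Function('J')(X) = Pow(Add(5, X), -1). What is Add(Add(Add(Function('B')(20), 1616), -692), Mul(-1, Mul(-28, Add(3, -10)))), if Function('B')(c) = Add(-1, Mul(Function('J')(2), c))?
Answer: Rational(5109, 7) ≈ 729.86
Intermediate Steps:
Function('B')(c) = Add(-1, Mul(Rational(1, 7), c)) (Function('B')(c) = Add(-1, Mul(Pow(Add(5, 2), -1), c)) = Add(-1, Mul(Pow(7, -1), c)) = Add(-1, Mul(Rational(1, 7), c)))
Add(Add(Add(Function('B')(20), 1616), -692), Mul(-1, Mul(-28, Add(3, -10)))) = Add(Add(Add(Add(-1, Mul(Rational(1, 7), 20)), 1616), -692), Mul(-1, Mul(-28, Add(3, -10)))) = Add(Add(Add(Add(-1, Rational(20, 7)), 1616), -692), Mul(-1, Mul(-28, -7))) = Add(Add(Add(Rational(13, 7), 1616), -692), Mul(-1, 196)) = Add(Add(Rational(11325, 7), -692), -196) = Add(Rational(6481, 7), -196) = Rational(5109, 7)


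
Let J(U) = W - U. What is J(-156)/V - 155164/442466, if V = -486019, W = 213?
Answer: -37787961035/107523441427 ≈ -0.35144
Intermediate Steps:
J(U) = 213 - U
J(-156)/V - 155164/442466 = (213 - 1*(-156))/(-486019) - 155164/442466 = (213 + 156)*(-1/486019) - 155164*1/442466 = 369*(-1/486019) - 77582/221233 = -369/486019 - 77582/221233 = -37787961035/107523441427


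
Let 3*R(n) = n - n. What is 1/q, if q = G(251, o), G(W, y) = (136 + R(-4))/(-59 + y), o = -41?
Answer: -25/34 ≈ -0.73529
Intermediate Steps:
R(n) = 0 (R(n) = (n - n)/3 = (⅓)*0 = 0)
G(W, y) = 136/(-59 + y) (G(W, y) = (136 + 0)/(-59 + y) = 136/(-59 + y))
q = -34/25 (q = 136/(-59 - 41) = 136/(-100) = 136*(-1/100) = -34/25 ≈ -1.3600)
1/q = 1/(-34/25) = -25/34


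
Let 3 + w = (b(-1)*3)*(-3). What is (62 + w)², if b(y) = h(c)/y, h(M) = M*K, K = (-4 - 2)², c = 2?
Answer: 499849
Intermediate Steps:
K = 36 (K = (-6)² = 36)
h(M) = 36*M (h(M) = M*36 = 36*M)
b(y) = 72/y (b(y) = (36*2)/y = 72/y)
w = 645 (w = -3 + ((72/(-1))*3)*(-3) = -3 + ((72*(-1))*3)*(-3) = -3 - 72*3*(-3) = -3 - 216*(-3) = -3 + 648 = 645)
(62 + w)² = (62 + 645)² = 707² = 499849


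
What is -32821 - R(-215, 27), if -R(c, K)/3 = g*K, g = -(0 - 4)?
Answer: -32497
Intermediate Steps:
g = 4 (g = -1*(-4) = 4)
R(c, K) = -12*K
-32821 - R(-215, 27) = -32821 - (-12)*27 = -32821 - 1*(-324) = -32821 + 324 = -32497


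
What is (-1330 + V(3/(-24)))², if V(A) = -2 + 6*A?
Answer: 28419561/16 ≈ 1.7762e+6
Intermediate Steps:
(-1330 + V(3/(-24)))² = (-1330 + (-2 + 6*(3/(-24))))² = (-1330 + (-2 + 6*(3*(-1/24))))² = (-1330 + (-2 + 6*(-⅛)))² = (-1330 + (-2 - ¾))² = (-1330 - 11/4)² = (-5331/4)² = 28419561/16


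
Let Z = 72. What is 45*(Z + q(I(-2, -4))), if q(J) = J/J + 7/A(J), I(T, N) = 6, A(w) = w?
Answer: 6675/2 ≈ 3337.5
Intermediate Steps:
q(J) = 1 + 7/J (q(J) = J/J + 7/J = 1 + 7/J)
45*(Z + q(I(-2, -4))) = 45*(72 + (7 + 6)/6) = 45*(72 + (⅙)*13) = 45*(72 + 13/6) = 45*(445/6) = 6675/2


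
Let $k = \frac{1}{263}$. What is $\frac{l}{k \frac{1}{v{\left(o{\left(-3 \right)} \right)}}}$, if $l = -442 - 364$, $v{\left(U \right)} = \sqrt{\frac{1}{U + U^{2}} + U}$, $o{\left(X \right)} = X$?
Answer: $- \frac{105989 i \sqrt{102}}{3} \approx - 3.5681 \cdot 10^{5} i$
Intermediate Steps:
$v{\left(U \right)} = \sqrt{U + \frac{1}{U + U^{2}}}$
$l = -806$
$k = \frac{1}{263} \approx 0.0038023$
$\frac{l}{k \frac{1}{v{\left(o{\left(-3 \right)} \right)}}} = - \frac{806}{\frac{1}{263} \frac{1}{\sqrt{\frac{1 + \left(-3\right)^{2} \left(1 - 3\right)}{\left(-3\right) \left(1 - 3\right)}}}} = - \frac{806}{\frac{1}{263} \frac{1}{\sqrt{- \frac{1 + 9 \left(-2\right)}{3 \left(-2\right)}}}} = - \frac{806}{\frac{1}{263} \frac{1}{\sqrt{\left(- \frac{1}{3}\right) \left(- \frac{1}{2}\right) \left(1 - 18\right)}}} = - \frac{806}{\frac{1}{263} \frac{1}{\sqrt{\left(- \frac{1}{3}\right) \left(- \frac{1}{2}\right) \left(-17\right)}}} = - \frac{806}{\frac{1}{263} \frac{1}{\sqrt{- \frac{17}{6}}}} = - \frac{806}{\frac{1}{263} \frac{1}{\frac{1}{6} i \sqrt{102}}} = - \frac{806}{\frac{1}{263} \left(- \frac{i \sqrt{102}}{17}\right)} = - \frac{806}{\left(- \frac{1}{4471}\right) i \sqrt{102}} = - 806 \frac{263 i \sqrt{102}}{6} = - \frac{105989 i \sqrt{102}}{3}$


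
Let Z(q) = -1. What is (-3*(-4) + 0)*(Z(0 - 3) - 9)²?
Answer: 1200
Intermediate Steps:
(-3*(-4) + 0)*(Z(0 - 3) - 9)² = (-3*(-4) + 0)*(-1 - 9)² = (12 + 0)*(-10)² = 12*100 = 1200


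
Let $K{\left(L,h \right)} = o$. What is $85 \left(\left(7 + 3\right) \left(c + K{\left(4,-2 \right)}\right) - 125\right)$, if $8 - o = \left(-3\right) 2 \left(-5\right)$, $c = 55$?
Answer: $17425$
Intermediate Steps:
$o = -22$ ($o = 8 - \left(-3\right) 2 \left(-5\right) = 8 - \left(-6\right) \left(-5\right) = 8 - 30 = -22$)
$K{\left(L,h \right)} = -22$
$85 \left(\left(7 + 3\right) \left(c + K{\left(4,-2 \right)}\right) - 125\right) = 85 \left(\left(7 + 3\right) \left(55 - 22\right) - 125\right) = 85 \left(10 \cdot 33 - 125\right) = 85 \left(330 - 125\right) = 85 \cdot 205 = 17425$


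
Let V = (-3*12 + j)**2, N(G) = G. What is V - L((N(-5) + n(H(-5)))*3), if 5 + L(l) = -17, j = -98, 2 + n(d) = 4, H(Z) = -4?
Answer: 17978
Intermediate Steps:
n(d) = 2 (n(d) = -2 + 4 = 2)
L(l) = -22 (L(l) = -5 - 17 = -22)
V = 17956 (V = (-3*12 - 98)**2 = (-36 - 98)**2 = (-134)**2 = 17956)
V - L((N(-5) + n(H(-5)))*3) = 17956 - 1*(-22) = 17956 + 22 = 17978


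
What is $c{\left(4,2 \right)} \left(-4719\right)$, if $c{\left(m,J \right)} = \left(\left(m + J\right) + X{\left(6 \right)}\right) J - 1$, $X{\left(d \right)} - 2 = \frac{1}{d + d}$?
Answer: $- \frac{143143}{2} \approx -71572.0$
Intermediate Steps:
$X{\left(d \right)} = 2 + \frac{1}{2 d}$ ($X{\left(d \right)} = 2 + \frac{1}{d + d} = 2 + \frac{1}{2 d}$)
$c{\left(m,J \right)} = -1 + J \left(\frac{25}{12} + J + m\right)$ ($c{\left(m,J \right)} = \left(\left(m + J\right) + \left(2 + \frac{1}{2 \cdot 6}\right)\right) J - 1 = \left(\left(J + m\right) + \left(2 + \frac{1}{2} \cdot \frac{1}{6}\right)\right) J - 1 = \left(\left(J + m\right) + \left(2 + \frac{1}{12}\right)\right) J - 1 = \left(\left(J + m\right) + \frac{25}{12}\right) J - 1 = \left(\frac{25}{12} + J + m\right) J - 1 = J \left(\frac{25}{12} + J + m\right) - 1 = -1 + J \left(\frac{25}{12} + J + m\right)$)
$c{\left(4,2 \right)} \left(-4719\right) = \left(-1 + 2^{2} + \frac{25}{12} \cdot 2 + 2 \cdot 4\right) \left(-4719\right) = \left(-1 + 4 + \frac{25}{6} + 8\right) \left(-4719\right) = \frac{91}{6} \left(-4719\right) = - \frac{143143}{2}$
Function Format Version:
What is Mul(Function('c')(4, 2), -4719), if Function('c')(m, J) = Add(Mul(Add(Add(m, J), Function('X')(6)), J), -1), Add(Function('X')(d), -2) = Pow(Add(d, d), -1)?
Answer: Rational(-143143, 2) ≈ -71572.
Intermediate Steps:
Function('X')(d) = Add(2, Mul(Rational(1, 2), Pow(d, -1))) (Function('X')(d) = Add(2, Pow(Add(d, d), -1)) = Add(2, Pow(Mul(2, d), -1)) = Add(2, Mul(Rational(1, 2), Pow(d, -1))))
Function('c')(m, J) = Add(-1, Mul(J, Add(Rational(25, 12), J, m))) (Function('c')(m, J) = Add(Mul(Add(Add(m, J), Add(2, Mul(Rational(1, 2), Pow(6, -1)))), J), -1) = Add(Mul(Add(Add(J, m), Add(2, Mul(Rational(1, 2), Rational(1, 6)))), J), -1) = Add(Mul(Add(Add(J, m), Add(2, Rational(1, 12))), J), -1) = Add(Mul(Add(Add(J, m), Rational(25, 12)), J), -1) = Add(Mul(Add(Rational(25, 12), J, m), J), -1) = Add(Mul(J, Add(Rational(25, 12), J, m)), -1) = Add(-1, Mul(J, Add(Rational(25, 12), J, m))))
Mul(Function('c')(4, 2), -4719) = Mul(Add(-1, Pow(2, 2), Mul(Rational(25, 12), 2), Mul(2, 4)), -4719) = Mul(Add(-1, 4, Rational(25, 6), 8), -4719) = Mul(Rational(91, 6), -4719) = Rational(-143143, 2)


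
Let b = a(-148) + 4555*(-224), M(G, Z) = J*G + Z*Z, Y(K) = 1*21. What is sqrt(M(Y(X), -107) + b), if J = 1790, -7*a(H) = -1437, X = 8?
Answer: I*sqrt(47582710)/7 ≈ 985.43*I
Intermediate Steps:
a(H) = 1437/7 (a(H) = -1/7*(-1437) = 1437/7)
Y(K) = 21
M(G, Z) = Z**2 + 1790*G (M(G, Z) = 1790*G + Z*Z = 1790*G + Z**2 = Z**2 + 1790*G)
b = -7140803/7 (b = 1437/7 + 4555*(-224) = 1437/7 - 1020320 = -7140803/7 ≈ -1.0201e+6)
sqrt(M(Y(X), -107) + b) = sqrt(((-107)**2 + 1790*21) - 7140803/7) = sqrt((11449 + 37590) - 7140803/7) = sqrt(49039 - 7140803/7) = sqrt(-6797530/7) = I*sqrt(47582710)/7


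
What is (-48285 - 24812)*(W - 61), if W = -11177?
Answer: 821464086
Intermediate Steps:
(-48285 - 24812)*(W - 61) = (-48285 - 24812)*(-11177 - 61) = -73097*(-11238) = 821464086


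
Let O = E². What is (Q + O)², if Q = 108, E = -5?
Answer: 17689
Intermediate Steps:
O = 25 (O = (-5)² = 25)
(Q + O)² = (108 + 25)² = 133² = 17689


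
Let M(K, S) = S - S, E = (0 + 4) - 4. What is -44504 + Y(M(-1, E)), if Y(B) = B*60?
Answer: -44504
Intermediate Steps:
E = 0 (E = 4 - 4 = 0)
M(K, S) = 0
Y(B) = 60*B
-44504 + Y(M(-1, E)) = -44504 + 60*0 = -44504 + 0 = -44504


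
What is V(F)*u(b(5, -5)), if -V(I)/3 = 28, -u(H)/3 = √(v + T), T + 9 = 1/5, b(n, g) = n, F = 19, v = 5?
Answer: 252*I*√95/5 ≈ 491.24*I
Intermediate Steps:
T = -44/5 (T = -9 + 1/5 = -9 + 1*(⅕) = -9 + ⅕ = -44/5 ≈ -8.8000)
u(H) = -3*I*√95/5 (u(H) = -3*√(5 - 44/5) = -3*I*√95/5)
V(I) = -84 (V(I) = -3*28 = -84)
V(F)*u(b(5, -5)) = -(-252)*I*√95/5 = 252*I*√95/5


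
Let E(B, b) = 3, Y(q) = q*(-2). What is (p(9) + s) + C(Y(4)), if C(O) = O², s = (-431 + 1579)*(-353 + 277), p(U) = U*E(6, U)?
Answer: -87157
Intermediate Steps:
Y(q) = -2*q
p(U) = 3*U (p(U) = U*3 = 3*U)
s = -87248 (s = 1148*(-76) = -87248)
(p(9) + s) + C(Y(4)) = (3*9 - 87248) + (-2*4)² = (27 - 87248) + (-8)² = -87221 + 64 = -87157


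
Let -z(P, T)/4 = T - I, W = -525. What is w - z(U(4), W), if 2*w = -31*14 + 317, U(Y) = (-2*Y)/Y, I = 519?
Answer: -8469/2 ≈ -4234.5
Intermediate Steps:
U(Y) = -2
z(P, T) = 2076 - 4*T (z(P, T) = -4*(T - 1*519) = -4*(T - 519) = -4*(-519 + T) = 2076 - 4*T)
w = -117/2 (w = (-31*14 + 317)/2 = (-434 + 317)/2 = (½)*(-117) = -117/2 ≈ -58.500)
w - z(U(4), W) = -117/2 - (2076 - 4*(-525)) = -117/2 - (2076 + 2100) = -117/2 - 1*4176 = -117/2 - 4176 = -8469/2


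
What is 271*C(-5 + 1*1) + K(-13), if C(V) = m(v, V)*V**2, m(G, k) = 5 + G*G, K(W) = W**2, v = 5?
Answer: 130249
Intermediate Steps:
m(G, k) = 5 + G**2
C(V) = 30*V**2 (C(V) = (5 + 5**2)*V**2 = (5 + 25)*V**2 = 30*V**2)
271*C(-5 + 1*1) + K(-13) = 271*(30*(-5 + 1*1)**2) + (-13)**2 = 271*(30*(-5 + 1)**2) + 169 = 271*(30*(-4)**2) + 169 = 271*(30*16) + 169 = 271*480 + 169 = 130080 + 169 = 130249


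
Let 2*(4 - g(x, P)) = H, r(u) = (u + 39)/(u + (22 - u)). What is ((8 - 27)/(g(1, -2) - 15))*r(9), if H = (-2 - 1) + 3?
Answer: 456/121 ≈ 3.7686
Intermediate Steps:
H = 0 (H = -3 + 3 = 0)
r(u) = 39/22 + u/22 (r(u) = (39 + u)/22 = (39 + u)*(1/22) = 39/22 + u/22)
g(x, P) = 4 (g(x, P) = 4 - ½*0 = 4 + 0 = 4)
((8 - 27)/(g(1, -2) - 15))*r(9) = ((8 - 27)/(4 - 15))*(39/22 + (1/22)*9) = (-19/(-11))*(39/22 + 9/22) = -19*(-1/11)*(24/11) = (19/11)*(24/11) = 456/121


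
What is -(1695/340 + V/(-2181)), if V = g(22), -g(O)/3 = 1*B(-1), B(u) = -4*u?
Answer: -246725/49436 ≈ -4.9908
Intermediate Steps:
g(O) = -12 (g(O) = -3*(-4*(-1)) = -3*4 = -12)
V = -12
-(1695/340 + V/(-2181)) = -(1695/340 - 12/(-2181)) = -(1695*(1/340) - 12*(-1/2181)) = -(339/68 + 4/727) = -1*246725/49436 = -246725/49436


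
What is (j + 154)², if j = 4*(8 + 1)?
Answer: 36100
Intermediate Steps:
j = 36 (j = 4*9 = 36)
(j + 154)² = (36 + 154)² = 190² = 36100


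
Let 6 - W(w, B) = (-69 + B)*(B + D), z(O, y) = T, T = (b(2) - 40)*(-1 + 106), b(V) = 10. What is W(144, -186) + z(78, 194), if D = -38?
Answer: -60264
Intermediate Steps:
T = -3150 (T = (10 - 40)*(-1 + 106) = -30*105 = -3150)
z(O, y) = -3150
W(w, B) = 6 - (-69 + B)*(-38 + B) (W(w, B) = 6 - (-69 + B)*(B - 38) = 6 - (-69 + B)*(-38 + B))
W(144, -186) + z(78, 194) = (-2616 - 1*(-186)² + 107*(-186)) - 3150 = (-2616 - 1*34596 - 19902) - 3150 = (-2616 - 34596 - 19902) - 3150 = -57114 - 3150 = -60264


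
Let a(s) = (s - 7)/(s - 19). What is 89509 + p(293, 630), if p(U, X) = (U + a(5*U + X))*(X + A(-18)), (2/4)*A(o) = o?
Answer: 45697679/173 ≈ 2.6415e+5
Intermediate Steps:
A(o) = 2*o
a(s) = (-7 + s)/(-19 + s)
p(U, X) = (-36 + X)*(U + (-7 + X + 5*U)/(-19 + X + 5*U)) (p(U, X) = (U + (-7 + (5*U + X))/(-19 + (5*U + X)))*(X + 2*(-18)) = (U + (-7 + (X + 5*U))/(-19 + (X + 5*U)))*(X - 36) = (U + (-7 + X + 5*U)/(-19 + X + 5*U))*(-36 + X) = (-36 + X)*(U + (-7 + X + 5*U)/(-19 + X + 5*U)))
89509 + p(293, 630) = 89509 + (252 - 180*293 - 36*630 + 630*(-7 + 630 + 5*293) + 293*(-36 + 630)*(-19 + 630 + 5*293))/(-19 + 630 + 5*293) = 89509 + (252 - 52740 - 22680 + 630*(-7 + 630 + 1465) + 293*594*(-19 + 630 + 1465))/(-19 + 630 + 1465) = 89509 + (252 - 52740 - 22680 + 630*2088 + 293*594*2076)/2076 = 89509 + (252 - 52740 - 22680 + 1315440 + 361311192)/2076 = 89509 + (1/2076)*362551464 = 89509 + 30212622/173 = 45697679/173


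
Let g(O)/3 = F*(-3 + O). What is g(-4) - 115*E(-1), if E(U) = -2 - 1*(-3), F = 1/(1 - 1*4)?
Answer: -108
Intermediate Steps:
F = -1/3 (F = 1/(1 - 4) = 1/(-3) = -1/3 ≈ -0.33333)
E(U) = 1 (E(U) = -2 + 3 = 1)
g(O) = 3 - O (g(O) = 3*(-(-3 + O)/3) = 3*(1 - O/3) = 3 - O)
g(-4) - 115*E(-1) = (3 - 1*(-4)) - 115*1 = (3 + 4) - 115 = 7 - 115 = -108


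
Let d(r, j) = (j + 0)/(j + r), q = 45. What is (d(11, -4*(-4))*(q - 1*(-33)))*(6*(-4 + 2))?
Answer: -1664/3 ≈ -554.67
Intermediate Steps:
d(r, j) = j/(j + r)
(d(11, -4*(-4))*(q - 1*(-33)))*(6*(-4 + 2)) = (((-4*(-4))/(-4*(-4) + 11))*(45 - 1*(-33)))*(6*(-4 + 2)) = ((16/(16 + 11))*(45 + 33))*(6*(-2)) = ((16/27)*78)*(-12) = (416/9)*(-12) = -1664/3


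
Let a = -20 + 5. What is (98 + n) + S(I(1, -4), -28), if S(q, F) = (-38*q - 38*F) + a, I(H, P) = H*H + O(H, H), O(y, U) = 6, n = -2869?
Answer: -1988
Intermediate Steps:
a = -15
I(H, P) = 6 + H² (I(H, P) = H*H + 6 = H² + 6 = 6 + H²)
S(q, F) = -15 - 38*F - 38*q (S(q, F) = (-38*q - 38*F) - 15 = (-38*F - 38*q) - 15 = -15 - 38*F - 38*q)
(98 + n) + S(I(1, -4), -28) = (98 - 2869) + (-15 - 38*(-28) - 38*(6 + 1²)) = -2771 + (-15 + 1064 - 38*(6 + 1)) = -2771 + (-15 + 1064 - 38*7) = -2771 + (-15 + 1064 - 266) = -2771 + 783 = -1988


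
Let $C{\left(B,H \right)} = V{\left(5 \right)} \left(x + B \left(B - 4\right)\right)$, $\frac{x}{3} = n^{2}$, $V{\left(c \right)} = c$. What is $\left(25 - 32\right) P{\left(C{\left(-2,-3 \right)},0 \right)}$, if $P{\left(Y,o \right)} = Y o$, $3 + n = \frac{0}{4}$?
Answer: $0$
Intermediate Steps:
$n = -3$ ($n = -3 + \frac{0}{4} = -3 + 0 \cdot \frac{1}{4} = -3 + 0 = -3$)
$x = 27$ ($x = 3 \left(-3\right)^{2} = 3 \cdot 9 = 27$)
$C{\left(B,H \right)} = 135 + 5 B \left(-4 + B\right)$ ($C{\left(B,H \right)} = 5 \left(27 + B \left(B - 4\right)\right) = 5 \left(27 + B \left(-4 + B\right)\right) = 135 + 5 B \left(-4 + B\right)$)
$\left(25 - 32\right) P{\left(C{\left(-2,-3 \right)},0 \right)} = \left(25 - 32\right) \left(135 - -40 + 5 \left(-2\right)^{2}\right) 0 = - 7 \left(135 + 40 + 5 \cdot 4\right) 0 = - 7 \left(135 + 40 + 20\right) 0 = - 7 \cdot 195 \cdot 0 = \left(-7\right) 0 = 0$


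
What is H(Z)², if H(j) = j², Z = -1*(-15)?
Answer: 50625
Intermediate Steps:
Z = 15
H(Z)² = (15²)² = 225² = 50625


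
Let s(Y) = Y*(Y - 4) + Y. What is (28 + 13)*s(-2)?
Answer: 410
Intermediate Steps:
s(Y) = Y + Y*(-4 + Y) (s(Y) = Y*(-4 + Y) + Y = Y + Y*(-4 + Y))
(28 + 13)*s(-2) = (28 + 13)*(-2*(-3 - 2)) = 41*(-2*(-5)) = 41*10 = 410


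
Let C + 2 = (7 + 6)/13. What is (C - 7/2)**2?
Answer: 81/4 ≈ 20.250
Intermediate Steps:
C = -1 (C = -2 + (7 + 6)/13 = -2 + 13*(1/13) = -2 + 1 = -1)
(C - 7/2)**2 = (-1 - 7/2)**2 = (-9/2)**2 = 81/4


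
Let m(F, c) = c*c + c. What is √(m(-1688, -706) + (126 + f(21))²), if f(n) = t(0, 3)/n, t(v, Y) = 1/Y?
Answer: √2038518091/63 ≈ 716.67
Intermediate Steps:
f(n) = 1/(3*n)
m(F, c) = c + c² (m(F, c) = c² + c = c + c²)
√(m(-1688, -706) + (126 + f(21))²) = √(-706*(1 - 706) + (126 + (⅓)/21)²) = √(-706*(-705) + (126 + (⅓)*(1/21))²) = √(497730 + (126 + 1/63)²) = √(497730 + (7939/63)²) = √(497730 + 63027721/3969) = √(2038518091/3969) = √2038518091/63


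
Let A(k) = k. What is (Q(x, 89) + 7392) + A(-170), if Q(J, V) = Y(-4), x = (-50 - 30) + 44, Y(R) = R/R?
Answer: 7223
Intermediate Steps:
Y(R) = 1
x = -36 (x = -80 + 44 = -36)
Q(J, V) = 1
(Q(x, 89) + 7392) + A(-170) = (1 + 7392) - 170 = 7393 - 170 = 7223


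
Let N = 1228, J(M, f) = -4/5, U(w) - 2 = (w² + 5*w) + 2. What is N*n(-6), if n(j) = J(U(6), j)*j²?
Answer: -176832/5 ≈ -35366.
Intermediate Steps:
U(w) = 4 + w² + 5*w (U(w) = 2 + ((w² + 5*w) + 2) = 2 + (2 + w² + 5*w) = 4 + w² + 5*w)
J(M, f) = -⅘ (J(M, f) = -4*⅕ = -⅘)
n(j) = -4*j²/5
N*n(-6) = 1228*(-⅘*(-6)²) = 1228*(-⅘*36) = 1228*(-144/5) = -176832/5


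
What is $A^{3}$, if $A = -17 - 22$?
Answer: $-59319$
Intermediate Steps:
$A = -39$
$A^{3} = \left(-39\right)^{3} = -59319$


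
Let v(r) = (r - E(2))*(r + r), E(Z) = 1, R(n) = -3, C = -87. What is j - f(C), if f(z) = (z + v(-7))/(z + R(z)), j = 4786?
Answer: 86153/18 ≈ 4786.3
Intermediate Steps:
v(r) = 2*r*(-1 + r) (v(r) = (r - 1*1)*(r + r) = (r - 1)*(2*r) = (-1 + r)*(2*r) = 2*r*(-1 + r))
f(z) = (112 + z)/(-3 + z) (f(z) = (z + 2*(-7)*(-1 - 7))/(z - 3) = (z + 2*(-7)*(-8))/(-3 + z) = (z + 112)/(-3 + z) = (112 + z)/(-3 + z))
j - f(C) = 4786 - (112 - 87)/(-3 - 87) = 4786 - 25/(-90) = 4786 - (-1)*25/90 = 4786 - 1*(-5/18) = 4786 + 5/18 = 86153/18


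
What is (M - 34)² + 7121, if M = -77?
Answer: 19442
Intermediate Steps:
(M - 34)² + 7121 = (-77 - 34)² + 7121 = (-111)² + 7121 = 12321 + 7121 = 19442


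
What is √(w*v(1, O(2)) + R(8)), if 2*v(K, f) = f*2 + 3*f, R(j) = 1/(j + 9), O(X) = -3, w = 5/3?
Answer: 3*I*√1598/34 ≈ 3.5272*I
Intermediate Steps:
w = 5/3 (w = 5*(⅓) = 5/3 ≈ 1.6667)
R(j) = 1/(9 + j)
v(K, f) = 5*f/2 (v(K, f) = (f*2 + 3*f)/2 = (2*f + 3*f)/2 = (5*f)/2 = 5*f/2)
√(w*v(1, O(2)) + R(8)) = √(5*((5/2)*(-3))/3 + 1/(9 + 8)) = √((5/3)*(-15/2) + 1/17) = √(-25/2 + 1/17) = √(-423/34) = 3*I*√1598/34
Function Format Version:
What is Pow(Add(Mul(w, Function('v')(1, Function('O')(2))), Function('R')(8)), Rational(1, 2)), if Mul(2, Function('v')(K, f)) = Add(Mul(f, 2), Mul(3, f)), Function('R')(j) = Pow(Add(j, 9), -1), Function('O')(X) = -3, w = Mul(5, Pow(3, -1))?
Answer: Mul(Rational(3, 34), I, Pow(1598, Rational(1, 2))) ≈ Mul(3.5272, I)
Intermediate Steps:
w = Rational(5, 3) (w = Mul(5, Rational(1, 3)) = Rational(5, 3) ≈ 1.6667)
Function('R')(j) = Pow(Add(9, j), -1)
Function('v')(K, f) = Mul(Rational(5, 2), f) (Function('v')(K, f) = Mul(Rational(1, 2), Add(Mul(f, 2), Mul(3, f))) = Mul(Rational(1, 2), Add(Mul(2, f), Mul(3, f))) = Mul(Rational(1, 2), Mul(5, f)) = Mul(Rational(5, 2), f))
Pow(Add(Mul(w, Function('v')(1, Function('O')(2))), Function('R')(8)), Rational(1, 2)) = Pow(Add(Mul(Rational(5, 3), Mul(Rational(5, 2), -3)), Pow(Add(9, 8), -1)), Rational(1, 2)) = Pow(Add(Mul(Rational(5, 3), Rational(-15, 2)), Pow(17, -1)), Rational(1, 2)) = Pow(Add(Rational(-25, 2), Rational(1, 17)), Rational(1, 2)) = Pow(Rational(-423, 34), Rational(1, 2)) = Mul(Rational(3, 34), I, Pow(1598, Rational(1, 2)))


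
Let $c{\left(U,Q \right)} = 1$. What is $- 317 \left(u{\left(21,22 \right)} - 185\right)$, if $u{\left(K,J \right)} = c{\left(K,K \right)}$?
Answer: $58328$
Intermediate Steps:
$u{\left(K,J \right)} = 1$
$- 317 \left(u{\left(21,22 \right)} - 185\right) = - 317 \left(1 - 185\right) = \left(-317\right) \left(-184\right) = 58328$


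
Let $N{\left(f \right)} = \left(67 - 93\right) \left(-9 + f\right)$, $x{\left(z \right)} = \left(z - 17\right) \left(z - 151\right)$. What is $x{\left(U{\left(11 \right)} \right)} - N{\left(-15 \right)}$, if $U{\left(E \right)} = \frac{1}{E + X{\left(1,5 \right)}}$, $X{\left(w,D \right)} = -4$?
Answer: $\frac{94032}{49} \approx 1919.0$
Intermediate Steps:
$U{\left(E \right)} = \frac{1}{-4 + E}$ ($U{\left(E \right)} = \frac{1}{E - 4} = \frac{1}{-4 + E}$)
$x{\left(z \right)} = \left(-151 + z\right) \left(-17 + z\right)$ ($x{\left(z \right)} = \left(-17 + z\right) \left(-151 + z\right) = \left(-151 + z\right) \left(-17 + z\right)$)
$N{\left(f \right)} = 234 - 26 f$ ($N{\left(f \right)} = - 26 \left(-9 + f\right) = 234 - 26 f$)
$x{\left(U{\left(11 \right)} \right)} - N{\left(-15 \right)} = \left(2567 + \left(\frac{1}{-4 + 11}\right)^{2} - \frac{168}{-4 + 11}\right) - \left(234 - -390\right) = \left(2567 + \left(\frac{1}{7}\right)^{2} - \frac{168}{7}\right) - \left(234 + 390\right) = \left(2567 + \left(\frac{1}{7}\right)^{2} - 24\right) - 624 = \left(2567 + \frac{1}{49} - 24\right) - 624 = \frac{124608}{49} - 624 = \frac{94032}{49}$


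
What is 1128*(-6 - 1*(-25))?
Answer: 21432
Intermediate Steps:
1128*(-6 - 1*(-25)) = 1128*(-6 + 25) = 1128*19 = 21432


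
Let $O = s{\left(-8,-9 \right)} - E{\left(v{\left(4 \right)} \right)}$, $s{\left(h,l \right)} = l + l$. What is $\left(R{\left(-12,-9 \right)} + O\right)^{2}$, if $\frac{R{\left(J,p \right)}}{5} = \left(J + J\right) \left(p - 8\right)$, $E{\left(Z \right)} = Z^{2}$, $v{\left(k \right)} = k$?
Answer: $4024036$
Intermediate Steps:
$s{\left(h,l \right)} = 2 l$
$O = -34$ ($O = 2 \left(-9\right) - 4^{2} = -18 - 16 = -34$)
$R{\left(J,p \right)} = 10 J \left(-8 + p\right)$ ($R{\left(J,p \right)} = 5 \left(J + J\right) \left(p - 8\right) = 5 \cdot 2 J \left(-8 + p\right) = 10 J \left(-8 + p\right)$)
$\left(R{\left(-12,-9 \right)} + O\right)^{2} = \left(10 \left(-12\right) \left(-8 - 9\right) - 34\right)^{2} = \left(10 \left(-12\right) \left(-17\right) - 34\right)^{2} = \left(2040 - 34\right)^{2} = 2006^{2} = 4024036$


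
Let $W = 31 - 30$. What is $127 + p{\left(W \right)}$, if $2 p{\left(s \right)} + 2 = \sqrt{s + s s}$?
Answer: $126 + \frac{\sqrt{2}}{2} \approx 126.71$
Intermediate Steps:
$W = 1$
$p{\left(s \right)} = -1 + \frac{\sqrt{s + s^{2}}}{2}$ ($p{\left(s \right)} = -1 + \frac{\sqrt{s + s s}}{2} = -1 + \frac{\sqrt{s + s^{2}}}{2}$)
$127 + p{\left(W \right)} = 127 - \left(1 - \frac{\sqrt{1 \left(1 + 1\right)}}{2}\right) = 127 - \left(1 - \frac{\sqrt{1 \cdot 2}}{2}\right) = 127 - \left(1 - \frac{\sqrt{2}}{2}\right) = 126 + \frac{\sqrt{2}}{2}$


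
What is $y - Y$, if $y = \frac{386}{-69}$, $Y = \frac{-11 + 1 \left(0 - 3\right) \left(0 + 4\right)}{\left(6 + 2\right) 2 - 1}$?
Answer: $- \frac{467}{115} \approx -4.0609$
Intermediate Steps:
$Y = - \frac{23}{15}$ ($Y = \frac{-11 + 1 \left(\left(-3\right) 4\right)}{8 \cdot 2 - 1} = \frac{-11 + 1 \left(-12\right)}{16 - 1} = \frac{-11 - 12}{15} = \frac{1}{15} \left(-23\right) = - \frac{23}{15} \approx -1.5333$)
$y = - \frac{386}{69}$ ($y = 386 \left(- \frac{1}{69}\right) = - \frac{386}{69} \approx -5.5942$)
$y - Y = - \frac{386}{69} - - \frac{23}{15} = - \frac{386}{69} + \frac{23}{15} = - \frac{467}{115}$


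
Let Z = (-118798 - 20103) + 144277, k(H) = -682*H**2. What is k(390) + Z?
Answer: -103726824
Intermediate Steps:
Z = 5376 (Z = -138901 + 144277 = 5376)
k(390) + Z = -682*390**2 + 5376 = -682*152100 + 5376 = -103732200 + 5376 = -103726824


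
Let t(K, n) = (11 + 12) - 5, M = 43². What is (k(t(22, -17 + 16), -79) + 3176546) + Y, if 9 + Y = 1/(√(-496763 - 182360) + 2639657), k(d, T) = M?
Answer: (-8389848853603*I + 3178386*√679123)/(√679123 - 2639657*I) ≈ 3.1784e+6 + 4.7684e-7*I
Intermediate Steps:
M = 1849
t(K, n) = 18 (t(K, n) = 23 - 5 = 18)
k(d, T) = 1849
Y = -9 + 1/(2639657 + I*√679123) (Y = -9 + 1/(√(-496763 - 182360) + 2639657) = -9 + 1/(√(-679123) + 2639657) = -9 + 1/(I*√679123 + 2639657) = -9 + 1/(2639657 + I*√679123) ≈ -9.0 - 1.1827e-10*I)
(k(t(22, -17 + 16), -79) + 3176546) + Y = (1849 + 3176546) + (-9*√679123 + 23756912*I)/(√679123 - 2639657*I) = 3178395 + (-9*√679123 + 23756912*I)/(√679123 - 2639657*I)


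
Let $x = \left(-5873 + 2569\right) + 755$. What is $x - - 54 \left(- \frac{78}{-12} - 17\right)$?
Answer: $-3116$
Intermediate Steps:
$x = -2549$ ($x = -3304 + 755 = -2549$)
$x - - 54 \left(- \frac{78}{-12} - 17\right) = -2549 - - 54 \left(- \frac{78}{-12} - 17\right) = -2549 - - 54 \left(\left(-78\right) \left(- \frac{1}{12}\right) - 17\right) = -2549 - - 54 \left(\frac{13}{2} - 17\right) = -2549 - \left(-54\right) \left(- \frac{21}{2}\right) = -2549 - 567 = -3116$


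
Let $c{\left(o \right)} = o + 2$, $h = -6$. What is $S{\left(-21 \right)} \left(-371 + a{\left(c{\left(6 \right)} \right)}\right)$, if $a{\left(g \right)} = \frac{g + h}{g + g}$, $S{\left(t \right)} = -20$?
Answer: $\frac{14835}{2} \approx 7417.5$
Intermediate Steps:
$c{\left(o \right)} = 2 + o$
$a{\left(g \right)} = \frac{-6 + g}{2 g}$ ($a{\left(g \right)} = \frac{g - 6}{g + g} = \frac{-6 + g}{2 g}$)
$S{\left(-21 \right)} \left(-371 + a{\left(c{\left(6 \right)} \right)}\right) = - 20 \left(-371 + \frac{-6 + \left(2 + 6\right)}{2 \left(2 + 6\right)}\right) = - 20 \left(-371 + \frac{-6 + 8}{2 \cdot 8}\right) = - 20 \left(-371 + \frac{1}{2} \cdot \frac{1}{8} \cdot 2\right) = - 20 \left(-371 + \frac{1}{8}\right) = \left(-20\right) \left(- \frac{2967}{8}\right) = \frac{14835}{2}$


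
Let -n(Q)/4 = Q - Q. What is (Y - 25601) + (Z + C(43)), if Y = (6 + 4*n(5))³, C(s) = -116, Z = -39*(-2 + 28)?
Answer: -26515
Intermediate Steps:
n(Q) = 0 (n(Q) = -4*(Q - Q) = -4*0 = 0)
Z = -1014 (Z = -39*26 = -1014)
Y = 216 (Y = (6 + 4*0)³ = (6 + 0)³ = 6³ = 216)
(Y - 25601) + (Z + C(43)) = (216 - 25601) + (-1014 - 116) = -25385 - 1130 = -26515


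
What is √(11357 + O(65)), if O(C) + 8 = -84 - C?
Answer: 40*√7 ≈ 105.83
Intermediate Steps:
O(C) = -92 - C (O(C) = -8 + (-84 - C) = -92 - C)
√(11357 + O(65)) = √(11357 + (-92 - 1*65)) = √(11357 + (-92 - 65)) = √(11357 - 157) = √11200 = 40*√7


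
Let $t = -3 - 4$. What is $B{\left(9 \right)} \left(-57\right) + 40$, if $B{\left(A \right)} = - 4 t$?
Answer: $-1556$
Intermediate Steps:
$t = -7$ ($t = -3 - 4 = -7$)
$B{\left(A \right)} = 28$ ($B{\left(A \right)} = \left(-4\right) \left(-7\right) = 28$)
$B{\left(9 \right)} \left(-57\right) + 40 = 28 \left(-57\right) + 40 = -1596 + 40 = -1556$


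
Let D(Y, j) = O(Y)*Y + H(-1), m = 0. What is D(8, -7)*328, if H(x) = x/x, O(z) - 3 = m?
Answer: 8200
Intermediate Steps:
O(z) = 3 (O(z) = 3 + 0 = 3)
H(x) = 1
D(Y, j) = 1 + 3*Y (D(Y, j) = 3*Y + 1 = 1 + 3*Y)
D(8, -7)*328 = (1 + 3*8)*328 = (1 + 24)*328 = 25*328 = 8200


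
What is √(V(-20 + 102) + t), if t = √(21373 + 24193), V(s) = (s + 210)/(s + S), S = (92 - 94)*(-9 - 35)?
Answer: √(12410 + 7225*√45566)/85 ≈ 14.669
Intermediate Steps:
S = 88 (S = -2*(-44) = 88)
V(s) = (210 + s)/(88 + s) (V(s) = (s + 210)/(s + 88) = (210 + s)/(88 + s))
t = √45566 ≈ 213.46
√(V(-20 + 102) + t) = √((210 + (-20 + 102))/(88 + (-20 + 102)) + √45566) = √((210 + 82)/(88 + 82) + √45566) = √(292/170 + √45566) = √((1/170)*292 + √45566) = √(146/85 + √45566)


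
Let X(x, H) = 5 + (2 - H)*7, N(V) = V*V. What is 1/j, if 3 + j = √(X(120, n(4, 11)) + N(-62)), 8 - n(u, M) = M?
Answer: 3/3875 + 2*√971/3875 ≈ 0.016857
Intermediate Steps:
n(u, M) = 8 - M
N(V) = V²
X(x, H) = 19 - 7*H (X(x, H) = 5 + (14 - 7*H) = 19 - 7*H)
j = -3 + 2*√971 (j = -3 + √((19 - 7*(8 - 1*11)) + (-62)²) = -3 + √((19 - 7*(8 - 11)) + 3844) = -3 + √((19 - 7*(-3)) + 3844) = -3 + √((19 + 21) + 3844) = -3 + √(40 + 3844) = -3 + √3884 = -3 + 2*√971 ≈ 59.322)
1/j = 1/(-3 + 2*√971)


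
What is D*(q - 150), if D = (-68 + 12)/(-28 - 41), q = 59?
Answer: -5096/69 ≈ -73.855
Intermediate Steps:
D = 56/69 (D = -56/(-69) = -56*(-1/69) = 56/69 ≈ 0.81159)
D*(q - 150) = 56*(59 - 150)/69 = (56/69)*(-91) = -5096/69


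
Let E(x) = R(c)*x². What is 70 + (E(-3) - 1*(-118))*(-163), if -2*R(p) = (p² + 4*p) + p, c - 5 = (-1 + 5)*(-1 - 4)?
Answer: 90861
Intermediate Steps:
c = -15 (c = 5 + (-1 + 5)*(-1 - 4) = 5 + 4*(-5) = 5 - 20 = -15)
R(p) = -5*p/2 - p²/2 (R(p) = -((p² + 4*p) + p)/2 = -(p² + 5*p)/2 = -5*p/2 - p²/2)
E(x) = -75*x² (E(x) = (-½*(-15)*(5 - 15))*x² = (-½*(-15)*(-10))*x² = -75*x²)
70 + (E(-3) - 1*(-118))*(-163) = 70 + (-75*(-3)² - 1*(-118))*(-163) = 70 + (-75*9 + 118)*(-163) = 70 + (-675 + 118)*(-163) = 70 - 557*(-163) = 70 + 90791 = 90861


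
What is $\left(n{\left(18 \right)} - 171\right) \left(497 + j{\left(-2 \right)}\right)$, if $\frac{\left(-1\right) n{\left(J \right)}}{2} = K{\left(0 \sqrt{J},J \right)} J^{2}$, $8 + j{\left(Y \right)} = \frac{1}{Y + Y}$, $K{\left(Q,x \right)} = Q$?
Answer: $- \frac{334305}{4} \approx -83576.0$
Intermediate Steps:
$j{\left(Y \right)} = -8 + \frac{1}{2 Y}$ ($j{\left(Y \right)} = -8 + \frac{1}{Y + Y} = -8 + \frac{1}{2 Y}$)
$n{\left(J \right)} = 0$ ($n{\left(J \right)} = - 2 \cdot 0 \sqrt{J} J^{2} = - 2 \cdot 0 J^{2} = \left(-2\right) 0 = 0$)
$\left(n{\left(18 \right)} - 171\right) \left(497 + j{\left(-2 \right)}\right) = \left(0 - 171\right) \left(497 - \left(8 - \frac{1}{2 \left(-2\right)}\right)\right) = - 171 \left(497 + \left(-8 + \frac{1}{2} \left(- \frac{1}{2}\right)\right)\right) = - 171 \left(497 - \frac{33}{4}\right) = \left(-171\right) \frac{1955}{4} = - \frac{334305}{4}$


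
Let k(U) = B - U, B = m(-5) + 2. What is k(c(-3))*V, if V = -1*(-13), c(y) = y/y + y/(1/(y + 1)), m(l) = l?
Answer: -130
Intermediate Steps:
c(y) = 1 + y*(1 + y) (c(y) = 1 + y/(1/(1 + y)) = 1 + y*(1 + y))
B = -3 (B = -5 + 2 = -3)
V = 13
k(U) = -3 - U
k(c(-3))*V = (-3 - (1 - 3 + (-3)²))*13 = (-3 - (1 - 3 + 9))*13 = (-3 - 1*7)*13 = (-3 - 7)*13 = -10*13 = -130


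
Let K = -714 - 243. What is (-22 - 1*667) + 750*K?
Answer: -718439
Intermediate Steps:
K = -957
(-22 - 1*667) + 750*K = (-22 - 1*667) + 750*(-957) = (-22 - 667) - 717750 = -689 - 717750 = -718439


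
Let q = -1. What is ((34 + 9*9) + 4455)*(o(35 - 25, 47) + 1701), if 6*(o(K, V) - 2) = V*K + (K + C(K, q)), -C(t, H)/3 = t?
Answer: 8125460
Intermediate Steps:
C(t, H) = -3*t
o(K, V) = 2 - K/3 + K*V/6 (o(K, V) = 2 + (V*K + (K - 3*K))/6 = 2 + (K*V - 2*K)/6 = 2 + (-2*K + K*V)/6 = 2 + (-K/3 + K*V/6) = 2 - K/3 + K*V/6)
((34 + 9*9) + 4455)*(o(35 - 25, 47) + 1701) = ((34 + 9*9) + 4455)*((2 - (35 - 25)/3 + (1/6)*(35 - 25)*47) + 1701) = ((34 + 81) + 4455)*((2 - 1/3*10 + (1/6)*10*47) + 1701) = (115 + 4455)*((2 - 10/3 + 235/3) + 1701) = 4570*(77 + 1701) = 4570*1778 = 8125460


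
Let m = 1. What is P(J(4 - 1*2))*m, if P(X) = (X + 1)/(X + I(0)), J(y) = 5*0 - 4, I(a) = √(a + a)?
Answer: ¾ ≈ 0.75000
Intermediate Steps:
I(a) = √2*√a (I(a) = √(2*a) = √2*√a)
J(y) = -4 (J(y) = 0 - 4 = -4)
P(X) = (1 + X)/X (P(X) = (X + 1)/(X + √2*√0) = (1 + X)/(X + √2*0) = (1 + X)/(X + 0) = (1 + X)/X)
P(J(4 - 1*2))*m = ((1 - 4)/(-4))*1 = -¼*(-3)*1 = (¾)*1 = ¾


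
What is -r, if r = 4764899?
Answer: -4764899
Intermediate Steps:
-r = -1*4764899 = -4764899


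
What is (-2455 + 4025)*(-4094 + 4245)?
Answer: 237070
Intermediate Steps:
(-2455 + 4025)*(-4094 + 4245) = 1570*151 = 237070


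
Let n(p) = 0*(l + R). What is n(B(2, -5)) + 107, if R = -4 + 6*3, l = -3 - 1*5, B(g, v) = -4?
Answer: 107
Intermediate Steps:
l = -8 (l = -3 - 5 = -8)
R = 14 (R = -4 + 18 = 14)
n(p) = 0 (n(p) = 0*(-8 + 14) = 0*6 = 0)
n(B(2, -5)) + 107 = 0 + 107 = 107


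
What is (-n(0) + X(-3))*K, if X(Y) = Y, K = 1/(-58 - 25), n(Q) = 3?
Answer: 6/83 ≈ 0.072289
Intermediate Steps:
K = -1/83 (K = 1/(-83) = -1/83 ≈ -0.012048)
(-n(0) + X(-3))*K = (-1*3 - 3)*(-1/83) = (-3 - 3)*(-1/83) = -6*(-1/83) = 6/83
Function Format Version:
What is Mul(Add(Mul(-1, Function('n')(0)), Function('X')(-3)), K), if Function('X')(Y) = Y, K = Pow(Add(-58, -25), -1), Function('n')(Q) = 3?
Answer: Rational(6, 83) ≈ 0.072289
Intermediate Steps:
K = Rational(-1, 83) (K = Pow(-83, -1) = Rational(-1, 83) ≈ -0.012048)
Mul(Add(Mul(-1, Function('n')(0)), Function('X')(-3)), K) = Mul(Add(Mul(-1, 3), -3), Rational(-1, 83)) = Mul(Add(-3, -3), Rational(-1, 83)) = Mul(-6, Rational(-1, 83)) = Rational(6, 83)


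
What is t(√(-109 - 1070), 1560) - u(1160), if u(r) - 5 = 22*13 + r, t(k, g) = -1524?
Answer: -2975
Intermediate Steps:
u(r) = 291 + r (u(r) = 5 + (22*13 + r) = 5 + (286 + r) = 291 + r)
t(√(-109 - 1070), 1560) - u(1160) = -1524 - (291 + 1160) = -1524 - 1*1451 = -1524 - 1451 = -2975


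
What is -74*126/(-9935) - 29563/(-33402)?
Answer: 605148653/331848870 ≈ 1.8236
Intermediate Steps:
-74*126/(-9935) - 29563/(-33402) = -9324*(-1/9935) - 29563*(-1/33402) = 9324/9935 + 29563/33402 = 605148653/331848870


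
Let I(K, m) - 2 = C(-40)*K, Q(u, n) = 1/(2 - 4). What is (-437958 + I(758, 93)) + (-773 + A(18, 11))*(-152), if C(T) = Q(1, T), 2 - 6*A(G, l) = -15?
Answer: -963809/3 ≈ -3.2127e+5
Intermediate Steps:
A(G, l) = 17/6 (A(G, l) = 1/3 - 1/6*(-15) = 1/3 + 5/2 = 17/6)
Q(u, n) = -1/2 (Q(u, n) = 1/(-2) = -1/2)
C(T) = -1/2
I(K, m) = 2 - K/2
(-437958 + I(758, 93)) + (-773 + A(18, 11))*(-152) = (-437958 + (2 - 1/2*758)) + (-773 + 17/6)*(-152) = (-437958 + (2 - 379)) - 4621/6*(-152) = (-437958 - 377) + 351196/3 = -438335 + 351196/3 = -963809/3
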